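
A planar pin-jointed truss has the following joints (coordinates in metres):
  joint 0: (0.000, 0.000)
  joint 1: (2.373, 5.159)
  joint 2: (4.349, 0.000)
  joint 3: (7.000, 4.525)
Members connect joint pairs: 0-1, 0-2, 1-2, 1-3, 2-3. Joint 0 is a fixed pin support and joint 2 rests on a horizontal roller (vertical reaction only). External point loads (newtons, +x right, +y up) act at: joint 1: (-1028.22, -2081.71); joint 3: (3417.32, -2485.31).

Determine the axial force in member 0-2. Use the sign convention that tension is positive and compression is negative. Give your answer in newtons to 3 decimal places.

1052.875

N=4 nodes, M=5 members, R=3 reactions → 2N=8, M+R=8
member 0 (0-1): L=5.6786, (cx,cy)=(0.4179,0.9085)
member 1 (0-2): L=4.3490, (cx,cy)=(1.0000,0.0000)
member 2 (1-2): L=5.5245, (cx,cy)=(0.3577,-0.9338)
member 3 (1-3): L=4.6702, (cx,cy)=(0.9907,-0.1358)
member 4 (2-3): L=5.2444, (cx,cy)=(0.5055,0.8628)
solve A·x = −loads:
  F[0-1] = +3197.5889 N (tension)
  F[0-2] = +1052.8747 N (tension)
  F[1-2] = -6001.9176 N (compression)
  F[1-3] = +4553.3683 N (tension)
  F[2-3] = -2164.0127 N (compression)
  Rx@0 = -2389.1000 N
  Ry@0 = -2905.0089 N
  Ry@2 = +7472.0289 N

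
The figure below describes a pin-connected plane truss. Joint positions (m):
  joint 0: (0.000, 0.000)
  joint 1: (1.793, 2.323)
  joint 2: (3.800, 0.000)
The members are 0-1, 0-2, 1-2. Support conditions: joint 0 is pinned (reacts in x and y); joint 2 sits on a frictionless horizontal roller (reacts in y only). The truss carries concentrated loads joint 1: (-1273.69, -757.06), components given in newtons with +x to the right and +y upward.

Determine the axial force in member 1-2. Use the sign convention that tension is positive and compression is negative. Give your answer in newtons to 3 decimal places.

N=3 nodes, M=3 members, R=3 reactions → 2N=6, M+R=6
member 0 (0-1): L=2.9345, (cx,cy)=(0.6110,0.7916)
member 1 (0-2): L=3.8000, (cx,cy)=(1.0000,0.0000)
member 2 (1-2): L=3.0699, (cx,cy)=(0.6538,-0.7567)
solve A·x = −loads:
  F[0-1] = -1488.6825 N (compression)
  F[0-2] = -364.0887 N (compression)
  F[1-2] = +556.9114 N (tension)
  Rx@0 = +1273.6900 N
  Ry@0 = +1178.4740 N
  Ry@2 = -421.4140 N

556.911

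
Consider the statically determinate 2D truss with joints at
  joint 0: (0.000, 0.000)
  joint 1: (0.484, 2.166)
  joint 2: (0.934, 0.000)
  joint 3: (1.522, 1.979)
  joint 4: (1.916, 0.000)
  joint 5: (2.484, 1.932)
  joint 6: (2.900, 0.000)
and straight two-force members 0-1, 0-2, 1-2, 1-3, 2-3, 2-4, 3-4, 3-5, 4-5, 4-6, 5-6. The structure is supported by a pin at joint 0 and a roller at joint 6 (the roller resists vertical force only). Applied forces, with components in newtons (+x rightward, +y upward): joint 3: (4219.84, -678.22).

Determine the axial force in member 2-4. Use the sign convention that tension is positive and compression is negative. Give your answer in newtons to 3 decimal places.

N=7 nodes, M=11 members, R=3 reactions → 2N=14, M+R=14
member 0 (0-1): L=2.2194, (cx,cy)=(0.2181,0.9759)
member 1 (0-2): L=0.9340, (cx,cy)=(1.0000,0.0000)
member 2 (1-2): L=2.2123, (cx,cy)=(0.2034,-0.9791)
member 3 (1-3): L=1.0547, (cx,cy)=(0.9842,-0.1773)
member 4 (2-3): L=2.0645, (cx,cy)=(0.2848,0.9586)
member 5 (2-4): L=0.9820, (cx,cy)=(1.0000,0.0000)
member 6 (3-4): L=2.0178, (cx,cy)=(0.1953,-0.9808)
member 7 (3-5): L=0.9631, (cx,cy)=(0.9988,-0.0488)
member 8 (4-5): L=2.0138, (cx,cy)=(0.2821,0.9594)
member 9 (4-6): L=0.9840, (cx,cy)=(1.0000,0.0000)
member 10 (5-6): L=1.9763, (cx,cy)=(0.2105,-0.9776)
solve A·x = −loads:
  F[0-1] = +2620.4753 N (tension)
  F[0-2] = +3648.3791 N (tension)
  F[1-2] = -2822.8169 N (compression)
  F[1-3] = +1164.1007 N (tension)
  F[2-3] = +2883.2152 N (tension)
  F[2-4] = +2253.0026 N (tension)
  F[3-4] = -3218.1965 N (compression)
  F[3-5] = -1626.5607 N (compression)
  F[4-5] = +3289.8286 N (tension)
  F[4-6] = +696.6978 N (tension)
  F[5-6] = -3309.7826 N (compression)
  Rx@0 = -4219.8400 N
  Ry@0 = -2557.4056 N
  Ry@6 = +3235.6256 N

2253.003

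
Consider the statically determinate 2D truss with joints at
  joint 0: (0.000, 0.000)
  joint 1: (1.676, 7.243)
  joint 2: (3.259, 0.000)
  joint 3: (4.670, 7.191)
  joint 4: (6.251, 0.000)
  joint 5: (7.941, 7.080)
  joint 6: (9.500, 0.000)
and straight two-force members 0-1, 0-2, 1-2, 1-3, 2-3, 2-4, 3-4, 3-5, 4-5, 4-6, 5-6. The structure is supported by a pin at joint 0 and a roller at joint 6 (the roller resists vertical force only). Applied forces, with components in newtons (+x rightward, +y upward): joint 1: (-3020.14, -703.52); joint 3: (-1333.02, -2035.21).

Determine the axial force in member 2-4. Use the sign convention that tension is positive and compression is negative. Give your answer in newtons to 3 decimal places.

-1468.990

N=7 nodes, M=11 members, R=3 reactions → 2N=14, M+R=14
member 0 (0-1): L=7.4344, (cx,cy)=(0.2254,0.9743)
member 1 (0-2): L=3.2590, (cx,cy)=(1.0000,0.0000)
member 2 (1-2): L=7.4140, (cx,cy)=(0.2135,-0.9769)
member 3 (1-3): L=2.9945, (cx,cy)=(0.9998,-0.0174)
member 4 (2-3): L=7.3281, (cx,cy)=(0.1925,0.9813)
member 5 (2-4): L=2.9920, (cx,cy)=(1.0000,0.0000)
member 6 (3-4): L=7.3627, (cx,cy)=(0.2147,-0.9767)
member 7 (3-5): L=3.2729, (cx,cy)=(0.9994,-0.0339)
member 8 (4-5): L=7.2789, (cx,cy)=(0.2322,0.9727)
member 9 (4-6): L=3.2490, (cx,cy)=(1.0000,0.0000)
member 10 (5-6): L=7.2496, (cx,cy)=(0.2150,-0.9766)
solve A·x = −loads:
  F[0-1] = -5055.9460 N (compression)
  F[0-2] = -3213.3522 N (compression)
  F[1-2] = +4304.8499 N (tension)
  F[1-3] = +961.3234 N (tension)
  F[2-3] = -4285.7739 N (compression)
  F[2-4] = -1468.9904 N (compression)
  F[3-4] = +2204.7058 N (tension)
  F[3-5] = +996.1478 N (tension)
  F[4-5] = -2213.7727 N (compression)
  F[4-6] = -481.5861 N (compression)
  F[5-6] = +2239.4567 N (tension)
  Rx@0 = +4353.1600 N
  Ry@0 = +4925.7922 N
  Ry@6 = -2187.0622 N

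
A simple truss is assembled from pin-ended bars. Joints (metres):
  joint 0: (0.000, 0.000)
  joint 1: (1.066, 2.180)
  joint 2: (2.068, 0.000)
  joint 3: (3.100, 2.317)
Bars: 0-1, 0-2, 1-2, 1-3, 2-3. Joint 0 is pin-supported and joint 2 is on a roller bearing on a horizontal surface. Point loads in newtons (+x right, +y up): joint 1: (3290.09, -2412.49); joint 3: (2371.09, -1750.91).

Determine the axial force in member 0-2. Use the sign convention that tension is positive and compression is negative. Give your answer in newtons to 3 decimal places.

N=4 nodes, M=5 members, R=3 reactions → 2N=8, M+R=8
member 0 (0-1): L=2.4267, (cx,cy)=(0.4393,0.8983)
member 1 (0-2): L=2.0680, (cx,cy)=(1.0000,0.0000)
member 2 (1-2): L=2.3993, (cx,cy)=(0.4176,-0.9086)
member 3 (1-3): L=2.0386, (cx,cy)=(0.9977,0.0672)
member 4 (2-3): L=2.5364, (cx,cy)=(0.4069,0.9135)
solve A·x = −loads:
  F[0-1] = +6489.3632 N (tension)
  F[0-2] = +2810.5063 N (tension)
  F[1-2] = -8830.3451 N (compression)
  F[1-3] = +3255.7643 N (tension)
  F[2-3] = -2156.2519 N (compression)
  Rx@0 = -5661.1800 N
  Ry@0 = -5829.7079 N
  Ry@2 = +9993.1079 N

2810.506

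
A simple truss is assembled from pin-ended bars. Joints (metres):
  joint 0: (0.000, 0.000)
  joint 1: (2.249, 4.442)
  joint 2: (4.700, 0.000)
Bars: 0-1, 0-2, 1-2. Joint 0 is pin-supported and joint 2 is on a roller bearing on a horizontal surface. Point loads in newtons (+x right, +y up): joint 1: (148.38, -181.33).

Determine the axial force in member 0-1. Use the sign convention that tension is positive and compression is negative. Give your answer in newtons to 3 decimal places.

N=3 nodes, M=3 members, R=3 reactions → 2N=6, M+R=6
member 0 (0-1): L=4.9789, (cx,cy)=(0.4517,0.8922)
member 1 (0-2): L=4.7000, (cx,cy)=(1.0000,0.0000)
member 2 (1-2): L=5.0733, (cx,cy)=(0.4831,-0.8756)
solve A·x = −loads:
  F[0-1] = +51.1936 N (tension)
  F[0-2] = +125.2555 N (tension)
  F[1-2] = -259.2670 N (compression)
  Rx@0 = -148.3800 N
  Ry@0 = -45.6732 N
  Ry@2 = +227.0032 N

51.194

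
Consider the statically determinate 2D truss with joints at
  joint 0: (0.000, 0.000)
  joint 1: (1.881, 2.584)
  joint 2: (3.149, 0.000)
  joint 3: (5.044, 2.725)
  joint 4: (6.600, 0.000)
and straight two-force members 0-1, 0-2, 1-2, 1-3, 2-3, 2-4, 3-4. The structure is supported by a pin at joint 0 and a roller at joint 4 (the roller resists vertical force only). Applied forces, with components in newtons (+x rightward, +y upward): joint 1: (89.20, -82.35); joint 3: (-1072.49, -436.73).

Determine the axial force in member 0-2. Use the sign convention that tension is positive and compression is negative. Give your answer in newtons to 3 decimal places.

N=5 nodes, M=7 members, R=3 reactions → 2N=10, M+R=10
member 0 (0-1): L=3.1961, (cx,cy)=(0.5885,0.8085)
member 1 (0-2): L=3.1490, (cx,cy)=(1.0000,0.0000)
member 2 (1-2): L=2.8783, (cx,cy)=(0.4405,-0.8977)
member 3 (1-3): L=3.1661, (cx,cy)=(0.9990,0.0445)
member 4 (2-3): L=3.3191, (cx,cy)=(0.5709,0.8210)
member 5 (2-4): L=3.4510, (cx,cy)=(1.0000,0.0000)
member 6 (3-4): L=3.1380, (cx,cy)=(0.4959,-0.8684)
solve A·x = −loads:
  F[0-1] = -704.6911 N (compression)
  F[0-2] = -568.5616 N (compression)
  F[1-2] = +506.7868 N (tension)
  F[1-3] = -727.9057 N (compression)
  F[2-3] = -554.1572 N (compression)
  F[2-4] = -28.9204 N (compression)
  F[3-4] = +58.3232 N (tension)
  Rx@0 = +983.2900 N
  Ry@0 = +569.7279 N
  Ry@4 = -50.6479 N

-568.562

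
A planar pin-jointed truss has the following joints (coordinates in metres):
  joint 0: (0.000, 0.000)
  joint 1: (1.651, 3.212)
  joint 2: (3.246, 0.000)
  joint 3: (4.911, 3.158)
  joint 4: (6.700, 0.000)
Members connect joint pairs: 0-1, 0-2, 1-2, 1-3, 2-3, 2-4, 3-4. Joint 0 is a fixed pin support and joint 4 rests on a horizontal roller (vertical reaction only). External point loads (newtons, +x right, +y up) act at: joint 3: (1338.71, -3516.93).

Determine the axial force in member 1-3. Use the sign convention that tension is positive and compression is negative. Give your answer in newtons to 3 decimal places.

N=5 nodes, M=7 members, R=3 reactions → 2N=10, M+R=10
member 0 (0-1): L=3.6115, (cx,cy)=(0.4572,0.8894)
member 1 (0-2): L=3.2460, (cx,cy)=(1.0000,0.0000)
member 2 (1-2): L=3.5862, (cx,cy)=(0.4448,-0.8957)
member 3 (1-3): L=3.2604, (cx,cy)=(0.9999,-0.0166)
member 4 (2-3): L=3.5700, (cx,cy)=(0.4664,0.8846)
member 5 (2-4): L=3.4540, (cx,cy)=(1.0000,0.0000)
member 6 (3-4): L=3.6295, (cx,cy)=(0.4929,-0.8701)
solve A·x = −loads:
  F[0-1] = -346.3966 N (compression)
  F[0-2] = +1497.0666 N (tension)
  F[1-2] = +349.7801 N (tension)
  F[1-3] = -313.9672 N (compression)
  F[2-3] = -354.1562 N (compression)
  F[2-4] = +1817.8059 N (tension)
  F[3-4] = -3687.9712 N (compression)
  Rx@0 = -1338.7100 N
  Ry@0 = +308.0808 N
  Ry@4 = +3208.8492 N

-313.967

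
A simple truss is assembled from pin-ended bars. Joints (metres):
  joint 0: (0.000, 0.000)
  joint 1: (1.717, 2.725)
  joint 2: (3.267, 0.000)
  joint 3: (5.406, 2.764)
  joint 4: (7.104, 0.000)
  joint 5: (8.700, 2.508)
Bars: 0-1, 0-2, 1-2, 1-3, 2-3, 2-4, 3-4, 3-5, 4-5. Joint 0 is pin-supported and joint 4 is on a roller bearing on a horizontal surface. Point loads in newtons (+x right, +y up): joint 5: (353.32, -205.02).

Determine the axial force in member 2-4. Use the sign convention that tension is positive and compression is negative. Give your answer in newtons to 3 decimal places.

N=6 nodes, M=9 members, R=3 reactions → 2N=12, M+R=12
member 0 (0-1): L=3.2208, (cx,cy)=(0.5331,0.8461)
member 1 (0-2): L=3.2670, (cx,cy)=(1.0000,0.0000)
member 2 (1-2): L=3.1350, (cx,cy)=(0.4944,-0.8692)
member 3 (1-3): L=3.6892, (cx,cy)=(0.9999,0.0106)
member 4 (2-3): L=3.4950, (cx,cy)=(0.6120,0.7908)
member 5 (2-4): L=3.8370, (cx,cy)=(1.0000,0.0000)
member 6 (3-4): L=3.2439, (cx,cy)=(0.5234,-0.8521)
member 7 (3-5): L=3.3039, (cx,cy)=(0.9970,-0.0775)
member 8 (4-5): L=2.9728, (cx,cy)=(0.5369,0.8437)
solve A·x = −loads:
  F[0-1] = +201.8737 N (tension)
  F[0-2] = +245.7025 N (tension)
  F[1-2] = -194.0177 N (compression)
  F[1-3] = +203.5552 N (tension)
  F[2-3] = +213.2463 N (tension)
  F[2-4] = +19.2657 N (tension)
  F[3-4] = -242.4983 N (compression)
  F[3-5] = +462.3786 N (tension)
  F[4-5] = -200.5465 N (compression)
  Rx@0 = -353.3200 N
  Ry@0 = -170.7965 N
  Ry@4 = +375.8165 N

19.266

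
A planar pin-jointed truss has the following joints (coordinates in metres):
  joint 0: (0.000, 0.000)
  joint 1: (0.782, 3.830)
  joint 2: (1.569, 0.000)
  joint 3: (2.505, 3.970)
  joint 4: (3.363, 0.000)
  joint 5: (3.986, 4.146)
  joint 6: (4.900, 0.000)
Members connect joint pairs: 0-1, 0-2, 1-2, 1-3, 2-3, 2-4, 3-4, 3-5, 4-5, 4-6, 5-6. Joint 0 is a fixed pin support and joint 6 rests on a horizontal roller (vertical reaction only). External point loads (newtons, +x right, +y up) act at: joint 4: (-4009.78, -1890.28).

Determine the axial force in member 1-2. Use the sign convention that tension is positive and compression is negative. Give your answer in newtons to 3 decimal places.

585.501

N=7 nodes, M=11 members, R=3 reactions → 2N=14, M+R=14
member 0 (0-1): L=3.9090, (cx,cy)=(0.2001,0.9798)
member 1 (0-2): L=1.5690, (cx,cy)=(1.0000,0.0000)
member 2 (1-2): L=3.9100, (cx,cy)=(0.2013,-0.9795)
member 3 (1-3): L=1.7287, (cx,cy)=(0.9967,0.0810)
member 4 (2-3): L=4.0788, (cx,cy)=(0.2295,0.9733)
member 5 (2-4): L=1.7940, (cx,cy)=(1.0000,0.0000)
member 6 (3-4): L=4.0617, (cx,cy)=(0.2112,-0.9774)
member 7 (3-5): L=1.4914, (cx,cy)=(0.9930,0.1180)
member 8 (4-5): L=4.1925, (cx,cy)=(0.1486,0.9889)
member 9 (4-6): L=1.5370, (cx,cy)=(1.0000,0.0000)
member 10 (5-6): L=4.2456, (cx,cy)=(0.2153,-0.9766)
solve A·x = −loads:
  F[0-1] = -605.1637 N (compression)
  F[0-2] = -3888.7169 N (compression)
  F[1-2] = +585.5010 N (tension)
  F[1-3] = -239.6988 N (compression)
  F[2-3] = -589.2427 N (compression)
  F[2-4] = -3635.6512 N (compression)
  F[3-4] = +547.0816 N (tension)
  F[3-5] = -493.1422 N (compression)
  F[4-5] = +1370.7626 N (tension)
  F[4-6] = +286.0051 N (tension)
  F[5-6] = -1328.5007 N (compression)
  Rx@0 = +4009.7800 N
  Ry@0 = +592.9307 N
  Ry@6 = +1297.3493 N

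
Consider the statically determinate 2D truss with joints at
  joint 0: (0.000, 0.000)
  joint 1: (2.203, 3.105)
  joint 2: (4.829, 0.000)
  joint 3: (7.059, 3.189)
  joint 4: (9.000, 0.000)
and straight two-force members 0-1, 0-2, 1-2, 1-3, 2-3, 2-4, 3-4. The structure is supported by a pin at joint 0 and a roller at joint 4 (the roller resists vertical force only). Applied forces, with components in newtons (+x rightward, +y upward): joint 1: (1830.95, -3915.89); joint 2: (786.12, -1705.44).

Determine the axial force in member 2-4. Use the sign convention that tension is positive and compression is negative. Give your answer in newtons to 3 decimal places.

N=5 nodes, M=7 members, R=3 reactions → 2N=10, M+R=10
member 0 (0-1): L=3.8071, (cx,cy)=(0.5787,0.8156)
member 1 (0-2): L=4.8290, (cx,cy)=(1.0000,0.0000)
member 2 (1-2): L=4.0666, (cx,cy)=(0.6458,-0.7635)
member 3 (1-3): L=4.8567, (cx,cy)=(0.9999,0.0173)
member 4 (2-3): L=3.8914, (cx,cy)=(0.5731,0.8195)
member 5 (2-4): L=4.1710, (cx,cy)=(1.0000,0.0000)
member 6 (3-4): L=3.7333, (cx,cy)=(0.5199,-0.8542)
solve A·x = −loads:
  F[0-1] = -3820.6978 N (compression)
  F[0-2] = +4827.9214 N (tension)
  F[1-2] = -1122.6574 N (compression)
  F[1-3] = -3317.3362 N (compression)
  F[2-3] = +3127.0403 N (tension)
  F[2-4] = +1524.8408 N (tension)
  F[3-4] = -2932.8291 N (compression)
  Rx@0 = -2617.0700 N
  Ry@0 = +3116.0661 N
  Ry@4 = +2505.2639 N

1524.841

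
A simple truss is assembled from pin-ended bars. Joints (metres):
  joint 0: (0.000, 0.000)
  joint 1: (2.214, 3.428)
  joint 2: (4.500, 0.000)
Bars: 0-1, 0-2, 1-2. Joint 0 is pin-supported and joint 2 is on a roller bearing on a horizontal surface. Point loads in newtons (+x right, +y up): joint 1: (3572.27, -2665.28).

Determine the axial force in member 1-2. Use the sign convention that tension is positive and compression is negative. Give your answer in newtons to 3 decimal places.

-4847.009

N=3 nodes, M=3 members, R=3 reactions → 2N=6, M+R=6
member 0 (0-1): L=4.0808, (cx,cy)=(0.5425,0.8400)
member 1 (0-2): L=4.5000, (cx,cy)=(1.0000,0.0000)
member 2 (1-2): L=4.1203, (cx,cy)=(0.5548,-0.8320)
solve A·x = −loads:
  F[0-1] = +1627.6961 N (tension)
  F[0-2] = +2689.1800 N (tension)
  F[1-2] = -4847.0095 N (compression)
  Rx@0 = -3572.2700 N
  Ry@0 = -1367.3137 N
  Ry@2 = +4032.5937 N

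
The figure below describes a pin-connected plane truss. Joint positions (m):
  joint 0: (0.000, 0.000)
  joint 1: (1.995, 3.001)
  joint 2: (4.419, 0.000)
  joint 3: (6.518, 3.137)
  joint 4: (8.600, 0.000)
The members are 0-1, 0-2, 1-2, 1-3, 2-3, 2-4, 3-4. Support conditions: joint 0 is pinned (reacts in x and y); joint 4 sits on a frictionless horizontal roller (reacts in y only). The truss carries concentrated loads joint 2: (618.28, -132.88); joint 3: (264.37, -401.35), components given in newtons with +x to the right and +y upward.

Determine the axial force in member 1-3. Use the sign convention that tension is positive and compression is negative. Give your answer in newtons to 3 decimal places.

-93.963

N=5 nodes, M=7 members, R=3 reactions → 2N=10, M+R=10
member 0 (0-1): L=3.6036, (cx,cy)=(0.5536,0.8328)
member 1 (0-2): L=4.4190, (cx,cy)=(1.0000,0.0000)
member 2 (1-2): L=3.8577, (cx,cy)=(0.6284,-0.7779)
member 3 (1-3): L=4.5250, (cx,cy)=(0.9995,0.0301)
member 4 (2-3): L=3.7745, (cx,cy)=(0.5561,0.8311)
member 5 (2-4): L=4.1810, (cx,cy)=(1.0000,0.0000)
member 6 (3-4): L=3.7650, (cx,cy)=(0.5530,-0.8332)
solve A·x = −loads:
  F[0-1] = -78.4507 N (compression)
  F[0-2] = +926.0812 N (tension)
  F[1-2] = +80.3517 N (tension)
  F[1-3] = -93.9630 N (compression)
  F[2-3] = +84.6725 N (tension)
  F[2-4] = +311.2037 N (tension)
  F[3-4] = -562.7729 N (compression)
  Rx@0 = -882.6500 N
  Ry@0 = +65.3318 N
  Ry@4 = +468.8982 N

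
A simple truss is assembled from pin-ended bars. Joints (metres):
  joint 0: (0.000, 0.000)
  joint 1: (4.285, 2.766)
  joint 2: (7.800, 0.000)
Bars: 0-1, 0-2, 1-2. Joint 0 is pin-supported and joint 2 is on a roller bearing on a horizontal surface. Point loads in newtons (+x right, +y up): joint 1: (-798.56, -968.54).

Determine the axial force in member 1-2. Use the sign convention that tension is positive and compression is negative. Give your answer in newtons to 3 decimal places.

N=3 nodes, M=3 members, R=3 reactions → 2N=6, M+R=6
member 0 (0-1): L=5.1002, (cx,cy)=(0.8402,0.5423)
member 1 (0-2): L=7.8000, (cx,cy)=(1.0000,0.0000)
member 2 (1-2): L=4.4728, (cx,cy)=(0.7859,-0.6184)
solve A·x = −loads:
  F[0-1] = -1326.9457 N (compression)
  F[0-2] = +316.2922 N (tension)
  F[1-2] = -402.4788 N (compression)
  Rx@0 = +798.5600 N
  Ry@0 = +719.6455 N
  Ry@2 = +248.8945 N

-402.479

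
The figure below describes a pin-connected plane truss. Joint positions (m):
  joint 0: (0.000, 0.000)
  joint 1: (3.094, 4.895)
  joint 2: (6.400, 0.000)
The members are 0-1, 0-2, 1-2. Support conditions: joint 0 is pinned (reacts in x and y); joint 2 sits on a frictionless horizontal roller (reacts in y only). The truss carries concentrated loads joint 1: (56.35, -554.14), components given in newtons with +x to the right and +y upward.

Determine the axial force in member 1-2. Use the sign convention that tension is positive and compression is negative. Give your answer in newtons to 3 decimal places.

N=3 nodes, M=3 members, R=3 reactions → 2N=6, M+R=6
member 0 (0-1): L=5.7908, (cx,cy)=(0.5343,0.8453)
member 1 (0-2): L=6.4000, (cx,cy)=(1.0000,0.0000)
member 2 (1-2): L=5.9068, (cx,cy)=(0.5597,-0.8287)
solve A·x = −loads:
  F[0-1] = -287.6481 N (compression)
  F[0-2] = +210.0380 N (tension)
  F[1-2] = -375.2751 N (compression)
  Rx@0 = -56.3500 N
  Ry@0 = +243.1490 N
  Ry@2 = +310.9910 N

-375.275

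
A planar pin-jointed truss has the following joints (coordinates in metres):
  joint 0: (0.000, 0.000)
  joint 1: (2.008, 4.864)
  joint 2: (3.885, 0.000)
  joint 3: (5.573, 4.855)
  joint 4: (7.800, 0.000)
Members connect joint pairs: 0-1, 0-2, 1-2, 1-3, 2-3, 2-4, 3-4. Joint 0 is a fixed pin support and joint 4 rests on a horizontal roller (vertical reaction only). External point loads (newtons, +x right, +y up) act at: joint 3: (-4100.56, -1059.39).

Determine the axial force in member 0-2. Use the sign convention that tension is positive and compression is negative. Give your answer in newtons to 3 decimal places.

N=5 nodes, M=7 members, R=3 reactions → 2N=10, M+R=10
member 0 (0-1): L=5.2622, (cx,cy)=(0.3816,0.9243)
member 1 (0-2): L=3.8850, (cx,cy)=(1.0000,0.0000)
member 2 (1-2): L=5.2136, (cx,cy)=(0.3600,-0.9329)
member 3 (1-3): L=3.5650, (cx,cy)=(1.0000,-0.0025)
member 4 (2-3): L=5.1401, (cx,cy)=(0.3284,0.9445)
member 5 (2-4): L=3.9150, (cx,cy)=(1.0000,0.0000)
member 6 (3-4): L=5.3414, (cx,cy)=(0.4169,-0.9089)
solve A·x = −loads:
  F[0-1] = -3088.5083 N (compression)
  F[0-2] = -2922.0138 N (compression)
  F[1-2] = +3066.1705 N (tension)
  F[1-3] = -2282.4360 N (compression)
  F[2-3] = -3028.5334 N (compression)
  F[2-4] = -823.5612 N (compression)
  F[3-4] = +1975.2895 N (tension)
  Rx@0 = +4100.5600 N
  Ry@0 = +2854.8052 N
  Ry@4 = -1795.4152 N

-2922.014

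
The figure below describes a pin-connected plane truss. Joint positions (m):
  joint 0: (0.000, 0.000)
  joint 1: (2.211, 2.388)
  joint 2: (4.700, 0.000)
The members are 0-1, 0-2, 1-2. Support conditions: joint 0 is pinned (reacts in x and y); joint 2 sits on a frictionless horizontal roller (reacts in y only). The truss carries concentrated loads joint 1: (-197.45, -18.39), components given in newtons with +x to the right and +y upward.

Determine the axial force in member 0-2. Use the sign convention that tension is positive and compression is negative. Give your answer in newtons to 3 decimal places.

-95.547

N=3 nodes, M=3 members, R=3 reactions → 2N=6, M+R=6
member 0 (0-1): L=3.2544, (cx,cy)=(0.6794,0.7338)
member 1 (0-2): L=4.7000, (cx,cy)=(1.0000,0.0000)
member 2 (1-2): L=3.4493, (cx,cy)=(0.7216,-0.6923)
solve A·x = −loads:
  F[0-1] = -149.9913 N (compression)
  F[0-2] = -95.5475 N (compression)
  F[1-2] = +132.4113 N (tension)
  Rx@0 = +197.4500 N
  Ry@0 = +110.0603 N
  Ry@2 = -91.6703 N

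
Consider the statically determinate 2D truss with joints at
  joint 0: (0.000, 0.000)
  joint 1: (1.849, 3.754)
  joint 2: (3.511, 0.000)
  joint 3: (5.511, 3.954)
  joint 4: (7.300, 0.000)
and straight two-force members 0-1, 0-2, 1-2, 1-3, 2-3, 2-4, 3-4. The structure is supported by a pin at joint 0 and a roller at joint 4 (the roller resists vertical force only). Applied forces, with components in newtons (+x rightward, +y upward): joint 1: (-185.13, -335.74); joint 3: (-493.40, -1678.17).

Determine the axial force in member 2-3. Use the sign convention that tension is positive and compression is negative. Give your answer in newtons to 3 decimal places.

N=5 nodes, M=7 members, R=3 reactions → 2N=10, M+R=10
member 0 (0-1): L=4.1847, (cx,cy)=(0.4419,0.8971)
member 1 (0-2): L=3.5110, (cx,cy)=(1.0000,0.0000)
member 2 (1-2): L=4.1055, (cx,cy)=(0.4048,-0.9144)
member 3 (1-3): L=3.6675, (cx,cy)=(0.9985,0.0545)
member 4 (2-3): L=4.4310, (cx,cy)=(0.4514,0.8923)
member 5 (2-4): L=3.7890, (cx,cy)=(1.0000,0.0000)
member 6 (3-4): L=4.3399, (cx,cy)=(0.4122,-0.9111)
solve A·x = −loads:
  F[0-1] = -1141.9368 N (compression)
  F[0-2] = -173.9622 N (compression)
  F[1-2] = +716.7424 N (tension)
  F[1-3] = -610.5031 N (compression)
  F[2-3] = -734.4548 N (compression)
  F[2-4] = +447.6991 N (tension)
  F[3-4] = -1086.0618 N (compression)
  Rx@0 = +678.5300 N
  Ry@0 = +1024.4173 N
  Ry@4 = +989.4927 N

-734.455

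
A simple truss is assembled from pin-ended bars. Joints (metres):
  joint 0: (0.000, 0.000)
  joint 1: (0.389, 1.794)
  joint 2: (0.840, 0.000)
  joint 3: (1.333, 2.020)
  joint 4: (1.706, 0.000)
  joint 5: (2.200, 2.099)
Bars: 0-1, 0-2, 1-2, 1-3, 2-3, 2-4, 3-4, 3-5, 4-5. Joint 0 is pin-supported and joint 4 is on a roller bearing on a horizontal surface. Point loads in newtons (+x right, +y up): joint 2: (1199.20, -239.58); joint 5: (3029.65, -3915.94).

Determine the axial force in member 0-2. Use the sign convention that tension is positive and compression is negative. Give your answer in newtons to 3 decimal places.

N=6 nodes, M=9 members, R=3 reactions → 2N=12, M+R=12
member 0 (0-1): L=1.8357, (cx,cy)=(0.2119,0.9773)
member 1 (0-2): L=0.8400, (cx,cy)=(1.0000,0.0000)
member 2 (1-2): L=1.8498, (cx,cy)=(0.2438,-0.9698)
member 3 (1-3): L=0.9707, (cx,cy)=(0.9725,0.2328)
member 4 (2-3): L=2.0793, (cx,cy)=(0.2371,0.9715)
member 5 (2-4): L=0.8660, (cx,cy)=(1.0000,0.0000)
member 6 (3-4): L=2.0541, (cx,cy)=(0.1816,-0.9834)
member 7 (3-5): L=0.8706, (cx,cy)=(0.9959,0.0907)
member 8 (4-5): L=2.1563, (cx,cy)=(0.2291,0.9734)
solve A·x = −loads:
  F[0-1] = +4850.0264 N (tension)
  F[0-2] = +3201.0836 N (tension)
  F[1-2] = -4370.6050 N (compression)
  F[1-3] = +2152.5073 N (tension)
  F[2-3] = +4609.7420 N (tension)
  F[2-4] = -156.6725 N (compression)
  F[3-4] = -4689.4946 N (compression)
  F[3-5] = +4054.5861 N (tension)
  F[4-5] = -4400.9069 N (compression)
  Rx@0 = -4228.8500 N
  Ry@0 = -4739.8789 N
  Ry@4 = +8895.3989 N

3201.084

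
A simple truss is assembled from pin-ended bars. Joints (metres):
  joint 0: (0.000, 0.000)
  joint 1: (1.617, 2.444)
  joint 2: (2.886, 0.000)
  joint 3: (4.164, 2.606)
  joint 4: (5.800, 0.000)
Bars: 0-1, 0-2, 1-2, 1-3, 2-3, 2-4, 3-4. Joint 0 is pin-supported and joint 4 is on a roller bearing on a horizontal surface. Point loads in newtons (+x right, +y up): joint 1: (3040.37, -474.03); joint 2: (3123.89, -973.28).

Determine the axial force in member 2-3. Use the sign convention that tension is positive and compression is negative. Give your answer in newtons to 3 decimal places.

2268.653

N=5 nodes, M=7 members, R=3 reactions → 2N=10, M+R=10
member 0 (0-1): L=2.9305, (cx,cy)=(0.5518,0.8340)
member 1 (0-2): L=2.8860, (cx,cy)=(1.0000,0.0000)
member 2 (1-2): L=2.7538, (cx,cy)=(0.4608,-0.8875)
member 3 (1-3): L=2.5521, (cx,cy)=(0.9980,0.0635)
member 4 (2-3): L=2.9025, (cx,cy)=(0.4403,0.8978)
member 5 (2-4): L=2.9140, (cx,cy)=(1.0000,0.0000)
member 6 (3-4): L=3.0770, (cx,cy)=(0.5317,-0.8469)
solve A·x = −loads:
  F[0-1] = +539.9193 N (tension)
  F[0-2] = +5866.3416 N (tension)
  F[1-2] = -1198.4517 N (compression)
  F[1-3] = -2194.6125 N (compression)
  F[2-3] = +2268.6533 N (tension)
  F[2-4] = +1191.2767 N (tension)
  F[3-4] = -2240.5381 N (compression)
  Rx@0 = -6164.2600 N
  Ry@0 = -450.2860 N
  Ry@4 = +1897.5960 N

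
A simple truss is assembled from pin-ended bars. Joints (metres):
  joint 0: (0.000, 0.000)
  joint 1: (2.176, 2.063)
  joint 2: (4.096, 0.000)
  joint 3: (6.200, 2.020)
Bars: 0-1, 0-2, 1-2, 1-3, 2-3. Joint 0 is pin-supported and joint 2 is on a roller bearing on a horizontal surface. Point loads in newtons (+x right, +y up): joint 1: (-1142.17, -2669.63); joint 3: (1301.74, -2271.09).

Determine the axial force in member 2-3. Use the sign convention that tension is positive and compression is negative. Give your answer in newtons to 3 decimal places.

-3223.305

N=4 nodes, M=5 members, R=3 reactions → 2N=8, M+R=8
member 0 (0-1): L=2.9985, (cx,cy)=(0.7257,0.6880)
member 1 (0-2): L=4.0960, (cx,cy)=(1.0000,0.0000)
member 2 (1-2): L=2.8182, (cx,cy)=(0.6813,-0.7320)
member 3 (1-3): L=4.0242, (cx,cy)=(0.9999,-0.0107)
member 4 (2-3): L=2.9167, (cx,cy)=(0.7214,0.6926)
solve A·x = −loads:
  F[0-1] = -26.2936 N (compression)
  F[0-2] = +178.6513 N (tension)
  F[1-2] = -3675.1572 N (compression)
  F[1-3] = +3627.1101 N (tension)
  F[2-3] = -3223.3050 N (compression)
  Rx@0 = -159.5700 N
  Ry@0 = +18.0904 N
  Ry@2 = +4922.6296 N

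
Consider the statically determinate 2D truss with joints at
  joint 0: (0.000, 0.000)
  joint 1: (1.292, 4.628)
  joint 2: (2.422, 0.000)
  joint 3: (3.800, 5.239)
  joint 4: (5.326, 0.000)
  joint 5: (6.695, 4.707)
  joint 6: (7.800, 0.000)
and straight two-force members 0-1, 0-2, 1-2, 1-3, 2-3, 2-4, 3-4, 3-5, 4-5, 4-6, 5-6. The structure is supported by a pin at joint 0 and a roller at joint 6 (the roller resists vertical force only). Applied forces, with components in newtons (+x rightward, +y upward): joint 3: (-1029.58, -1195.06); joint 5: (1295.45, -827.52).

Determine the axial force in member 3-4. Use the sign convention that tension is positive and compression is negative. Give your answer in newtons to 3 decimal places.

N=7 nodes, M=11 members, R=3 reactions → 2N=14, M+R=14
member 0 (0-1): L=4.8050, (cx,cy)=(0.2689,0.9632)
member 1 (0-2): L=2.4220, (cx,cy)=(1.0000,0.0000)
member 2 (1-2): L=4.7640, (cx,cy)=(0.2372,-0.9715)
member 3 (1-3): L=2.5814, (cx,cy)=(0.9716,0.2367)
member 4 (2-3): L=5.4172, (cx,cy)=(0.2544,0.9671)
member 5 (2-4): L=2.9040, (cx,cy)=(1.0000,0.0000)
member 6 (3-4): L=5.4567, (cx,cy)=(0.2797,-0.9601)
member 7 (3-5): L=2.9435, (cx,cy)=(0.9835,-0.1807)
member 8 (4-5): L=4.9020, (cx,cy)=(0.2793,0.9602)
member 9 (4-6): L=2.4740, (cx,cy)=(1.0000,0.0000)
member 10 (5-6): L=4.8350, (cx,cy)=(0.2285,-0.9735)
solve A·x = −loads:
  F[0-1] = -664.3301 N (compression)
  F[0-2] = +444.5009 N (tension)
  F[1-2] = +579.3994 N (tension)
  F[1-3] = -325.3073 N (compression)
  F[2-3] = -582.0090 N (compression)
  F[2-4] = +729.9818 N (tension)
  F[3-4] = -725.3249 N (compression)
  F[3-5] = +781.1741 N (tension)
  F[4-5] = +725.2405 N (tension)
  F[4-6] = +324.6020 N (tension)
  F[5-6] = -1420.3067 N (compression)
  Rx@0 = -265.8700 N
  Ry@0 = +639.8636 N
  Ry@6 = +1382.7164 N

-725.325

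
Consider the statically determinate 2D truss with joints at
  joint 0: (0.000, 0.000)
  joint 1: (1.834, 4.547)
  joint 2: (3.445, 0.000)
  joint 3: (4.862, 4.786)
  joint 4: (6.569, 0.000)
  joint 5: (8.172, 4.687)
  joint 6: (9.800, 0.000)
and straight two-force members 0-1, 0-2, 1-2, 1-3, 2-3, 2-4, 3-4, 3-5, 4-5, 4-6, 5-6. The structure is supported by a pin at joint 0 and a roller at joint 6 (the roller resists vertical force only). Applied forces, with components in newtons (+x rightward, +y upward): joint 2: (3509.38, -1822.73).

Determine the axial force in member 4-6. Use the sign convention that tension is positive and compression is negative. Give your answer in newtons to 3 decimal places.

222.559

N=7 nodes, M=11 members, R=3 reactions → 2N=14, M+R=14
member 0 (0-1): L=4.9029, (cx,cy)=(0.3741,0.9274)
member 1 (0-2): L=3.4450, (cx,cy)=(1.0000,0.0000)
member 2 (1-2): L=4.8240, (cx,cy)=(0.3340,-0.9426)
member 3 (1-3): L=3.0374, (cx,cy)=(0.9969,0.0787)
member 4 (2-3): L=4.9914, (cx,cy)=(0.2839,0.9589)
member 5 (2-4): L=3.1240, (cx,cy)=(1.0000,0.0000)
member 6 (3-4): L=5.0813, (cx,cy)=(0.3359,-0.9419)
member 7 (3-5): L=3.3115, (cx,cy)=(0.9996,-0.0299)
member 8 (4-5): L=4.9535, (cx,cy)=(0.3236,0.9462)
member 9 (4-6): L=3.2310, (cx,cy)=(1.0000,0.0000)
member 10 (5-6): L=4.9617, (cx,cy)=(0.3281,-0.9446)
solve A·x = −loads:
  F[0-1] = -1274.5091 N (compression)
  F[0-2] = +3986.1251 N (tension)
  F[1-2] = +1181.0295 N (tension)
  F[1-3] = -873.8692 N (compression)
  F[2-3] = +739.9500 N (tension)
  F[2-4] = +661.0950 N (tension)
  F[3-4] = -666.3963 N (compression)
  F[3-5] = -437.4231 N (compression)
  F[4-5] = +663.3626 N (tension)
  F[4-6] = +222.5589 N (tension)
  F[5-6] = -678.2972 N (compression)
  Rx@0 = -3509.3800 N
  Ry@0 = +1181.9846 N
  Ry@6 = +640.7454 N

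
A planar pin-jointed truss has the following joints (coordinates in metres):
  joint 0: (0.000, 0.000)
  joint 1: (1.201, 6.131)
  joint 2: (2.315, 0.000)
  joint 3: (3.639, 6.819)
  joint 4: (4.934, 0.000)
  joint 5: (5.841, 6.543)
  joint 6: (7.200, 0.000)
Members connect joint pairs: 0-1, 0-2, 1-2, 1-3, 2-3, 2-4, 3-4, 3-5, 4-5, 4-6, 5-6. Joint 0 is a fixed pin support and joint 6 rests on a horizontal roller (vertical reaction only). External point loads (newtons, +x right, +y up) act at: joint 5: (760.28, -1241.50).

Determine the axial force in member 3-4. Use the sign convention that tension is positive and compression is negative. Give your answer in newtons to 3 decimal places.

-507.907

N=7 nodes, M=11 members, R=3 reactions → 2N=14, M+R=14
member 0 (0-1): L=6.2475, (cx,cy)=(0.1922,0.9813)
member 1 (0-2): L=2.3150, (cx,cy)=(1.0000,0.0000)
member 2 (1-2): L=6.2314, (cx,cy)=(0.1788,-0.9839)
member 3 (1-3): L=2.5332, (cx,cy)=(0.9624,0.2716)
member 4 (2-3): L=6.9463, (cx,cy)=(0.1906,0.9817)
member 5 (2-4): L=2.6190, (cx,cy)=(1.0000,0.0000)
member 6 (3-4): L=6.9409, (cx,cy)=(0.1866,-0.9824)
member 7 (3-5): L=2.2192, (cx,cy)=(0.9922,-0.1244)
member 8 (4-5): L=6.6056, (cx,cy)=(0.1373,0.9905)
member 9 (4-6): L=2.2660, (cx,cy)=(1.0000,0.0000)
member 10 (5-6): L=6.6826, (cx,cy)=(0.2034,-0.9791)
solve A·x = −loads:
  F[0-1] = +465.2488 N (tension)
  F[0-2] = +670.8424 N (tension)
  F[1-2] = -417.0121 N (compression)
  F[1-3] = +170.3925 N (tension)
  F[2-3] = +417.9566 N (tension)
  F[2-4] = +516.6280 N (tension)
  F[3-4] = -507.9070 N (compression)
  F[3-5] = +341.0631 N (tension)
  F[4-5] = +503.7599 N (tension)
  F[4-6] = +352.6943 N (tension)
  F[5-6] = -1734.3124 N (compression)
  Rx@0 = -760.2800 N
  Ry@0 = -456.5713 N
  Ry@6 = +1698.0713 N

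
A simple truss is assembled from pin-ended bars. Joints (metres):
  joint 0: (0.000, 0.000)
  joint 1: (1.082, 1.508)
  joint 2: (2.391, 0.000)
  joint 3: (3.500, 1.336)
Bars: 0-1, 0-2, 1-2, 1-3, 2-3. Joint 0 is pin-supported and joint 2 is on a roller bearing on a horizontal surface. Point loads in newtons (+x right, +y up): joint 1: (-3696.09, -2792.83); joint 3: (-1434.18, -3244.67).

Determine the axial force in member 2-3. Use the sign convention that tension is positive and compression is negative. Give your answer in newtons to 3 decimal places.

-4106.966

N=4 nodes, M=5 members, R=3 reactions → 2N=8, M+R=8
member 0 (0-1): L=1.8560, (cx,cy)=(0.5830,0.8125)
member 1 (0-2): L=2.3910, (cx,cy)=(1.0000,0.0000)
member 2 (1-2): L=1.9969, (cx,cy)=(0.6555,-0.7552)
member 3 (1-3): L=2.4241, (cx,cy)=(0.9975,-0.0710)
member 4 (2-3): L=1.7363, (cx,cy)=(0.6387,0.7694)
solve A·x = −loads:
  F[0-1] = -3884.9792 N (compression)
  F[0-2] = -2865.4447 N (compression)
  F[1-2] = +369.6033 N (tension)
  F[1-3] = +1191.9861 N (tension)
  F[2-3] = -4106.9662 N (compression)
  Rx@0 = +5130.2700 N
  Ry@0 = +3156.5218 N
  Ry@2 = +2880.9782 N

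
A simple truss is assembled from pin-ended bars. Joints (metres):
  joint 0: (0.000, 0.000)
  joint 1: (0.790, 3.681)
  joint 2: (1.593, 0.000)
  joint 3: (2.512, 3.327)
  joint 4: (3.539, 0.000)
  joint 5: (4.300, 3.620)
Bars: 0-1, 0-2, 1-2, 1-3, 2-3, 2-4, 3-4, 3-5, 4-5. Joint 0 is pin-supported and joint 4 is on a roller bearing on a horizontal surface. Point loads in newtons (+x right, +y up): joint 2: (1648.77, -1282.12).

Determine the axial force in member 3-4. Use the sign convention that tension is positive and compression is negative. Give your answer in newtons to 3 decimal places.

N=6 nodes, M=9 members, R=3 reactions → 2N=12, M+R=12
member 0 (0-1): L=3.7648, (cx,cy)=(0.2098,0.9777)
member 1 (0-2): L=1.5930, (cx,cy)=(1.0000,0.0000)
member 2 (1-2): L=3.7676, (cx,cy)=(0.2131,-0.9770)
member 3 (1-3): L=1.7580, (cx,cy)=(0.9795,-0.2014)
member 4 (2-3): L=3.4516, (cx,cy)=(0.2663,0.9639)
member 5 (2-4): L=1.9460, (cx,cy)=(1.0000,0.0000)
member 6 (3-4): L=3.4819, (cx,cy)=(0.2950,-0.9555)
member 7 (3-5): L=1.8118, (cx,cy)=(0.9868,0.1617)
member 8 (4-5): L=3.6991, (cx,cy)=(0.2057,0.9786)
solve A·x = −loads:
  F[0-1] = -721.0564 N (compression)
  F[0-2] = +1800.0746 N (tension)
  F[1-2] = +788.7928 N (tension)
  F[1-3] = -326.1036 N (compression)
  F[2-3] = +530.6048 N (tension)
  F[2-4] = +178.1482 N (tension)
  F[3-4] = -603.9875 N (compression)
  F[3-5] = -0.0000 N (compression)
  F[4-5] = +0.0000 N (tension)
  Rx@0 = -1648.7700 N
  Ry@0 = +705.0030 N
  Ry@4 = +577.1170 N

-603.987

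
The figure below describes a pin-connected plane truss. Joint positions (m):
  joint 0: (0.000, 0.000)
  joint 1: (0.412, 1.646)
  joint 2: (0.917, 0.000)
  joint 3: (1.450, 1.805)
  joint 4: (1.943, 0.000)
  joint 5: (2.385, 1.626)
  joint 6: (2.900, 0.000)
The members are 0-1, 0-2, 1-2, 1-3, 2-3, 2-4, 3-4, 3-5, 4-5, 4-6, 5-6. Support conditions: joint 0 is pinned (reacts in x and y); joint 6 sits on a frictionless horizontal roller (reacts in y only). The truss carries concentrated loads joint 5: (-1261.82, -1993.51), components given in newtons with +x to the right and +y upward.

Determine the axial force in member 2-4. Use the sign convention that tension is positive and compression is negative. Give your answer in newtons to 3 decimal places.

-409.084

N=7 nodes, M=11 members, R=3 reactions → 2N=14, M+R=14
member 0 (0-1): L=1.6968, (cx,cy)=(0.2428,0.9701)
member 1 (0-2): L=0.9170, (cx,cy)=(1.0000,0.0000)
member 2 (1-2): L=1.7217, (cx,cy)=(0.2933,-0.9560)
member 3 (1-3): L=1.0501, (cx,cy)=(0.9885,0.1514)
member 4 (2-3): L=1.8821, (cx,cy)=(0.2832,0.9591)
member 5 (2-4): L=1.0260, (cx,cy)=(1.0000,0.0000)
member 6 (3-4): L=1.8711, (cx,cy)=(0.2635,-0.9647)
member 7 (3-5): L=0.9520, (cx,cy)=(0.9822,-0.1880)
member 8 (4-5): L=1.6850, (cx,cy)=(0.2623,0.9650)
member 9 (4-6): L=0.9570, (cx,cy)=(1.0000,0.0000)
member 10 (5-6): L=1.7056, (cx,cy)=(0.3019,-0.9533)
solve A·x = −loads:
  F[0-1] = -1094.2570 N (compression)
  F[0-2] = -996.1202 N (compression)
  F[1-2] = +1019.8445 N (tension)
  F[1-3] = -571.4188 N (compression)
  F[2-3] = -1016.6086 N (compression)
  F[2-4] = -409.0840 N (compression)
  F[3-4] = +1339.6726 N (tension)
  F[3-5] = -1227.6081 N (compression)
  F[4-5] = -1339.2318 N (compression)
  F[4-6] = +295.1909 N (tension)
  F[5-6] = -977.6313 N (compression)
  Rx@0 = +1261.8200 N
  Ry@0 = +1061.5093 N
  Ry@6 = +932.0007 N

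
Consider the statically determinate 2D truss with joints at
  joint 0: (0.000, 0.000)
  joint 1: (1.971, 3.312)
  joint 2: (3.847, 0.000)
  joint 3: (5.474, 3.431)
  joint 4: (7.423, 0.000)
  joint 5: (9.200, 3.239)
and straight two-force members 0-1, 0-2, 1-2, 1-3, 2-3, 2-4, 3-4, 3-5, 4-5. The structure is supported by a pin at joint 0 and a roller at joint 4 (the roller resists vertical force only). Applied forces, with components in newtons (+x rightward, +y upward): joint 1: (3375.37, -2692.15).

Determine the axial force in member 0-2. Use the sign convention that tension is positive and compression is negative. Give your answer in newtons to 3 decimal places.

3655.838

N=6 nodes, M=9 members, R=3 reactions → 2N=12, M+R=12
member 0 (0-1): L=3.8541, (cx,cy)=(0.5114,0.8593)
member 1 (0-2): L=3.8470, (cx,cy)=(1.0000,0.0000)
member 2 (1-2): L=3.8064, (cx,cy)=(0.4929,-0.8701)
member 3 (1-3): L=3.5050, (cx,cy)=(0.9994,0.0340)
member 4 (2-3): L=3.7972, (cx,cy)=(0.4285,0.9036)
member 5 (2-4): L=3.5760, (cx,cy)=(1.0000,0.0000)
member 6 (3-4): L=3.9459, (cx,cy)=(0.4939,-0.8695)
member 7 (3-5): L=3.7309, (cx,cy)=(0.9987,-0.0515)
member 8 (4-5): L=3.6944, (cx,cy)=(0.4810,0.8767)
solve A·x = −loads:
  F[0-1] = -548.4299 N (compression)
  F[0-2] = +3655.8380 N (tension)
  F[1-2] = -2644.2353 N (compression)
  F[1-3] = -2353.9745 N (compression)
  F[2-3] = +2546.3648 N (tension)
  F[2-4] = +1261.5735 N (tension)
  F[3-4] = -2554.1716 N (compression)
  F[3-5] = +0.0000 N (tension)
  F[4-5] = -0.0000 N (compression)
  Rx@0 = -3375.3700 N
  Ry@0 = +471.2887 N
  Ry@4 = +2220.8613 N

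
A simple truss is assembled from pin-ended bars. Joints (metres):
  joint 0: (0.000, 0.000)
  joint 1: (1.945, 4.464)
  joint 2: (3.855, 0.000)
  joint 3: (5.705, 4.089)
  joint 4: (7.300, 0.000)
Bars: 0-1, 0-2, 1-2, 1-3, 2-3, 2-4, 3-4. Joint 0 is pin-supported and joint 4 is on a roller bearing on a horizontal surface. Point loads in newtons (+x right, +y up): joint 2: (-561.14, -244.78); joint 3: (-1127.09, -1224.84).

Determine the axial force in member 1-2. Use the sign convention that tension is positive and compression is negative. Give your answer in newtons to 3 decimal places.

N=5 nodes, M=7 members, R=3 reactions → 2N=10, M+R=10
member 0 (0-1): L=4.8693, (cx,cy)=(0.3994,0.9168)
member 1 (0-2): L=3.8550, (cx,cy)=(1.0000,0.0000)
member 2 (1-2): L=4.8555, (cx,cy)=(0.3934,-0.9194)
member 3 (1-3): L=3.7787, (cx,cy)=(0.9951,-0.0992)
member 4 (2-3): L=4.4880, (cx,cy)=(0.4122,0.9111)
member 5 (2-4): L=3.4450, (cx,cy)=(1.0000,0.0000)
member 6 (3-4): L=4.3891, (cx,cy)=(0.3634,-0.9316)
solve A·x = −loads:
  F[0-1] = -1106.5714 N (compression)
  F[0-2] = -1246.2218 N (compression)
  F[1-2] = +1202.6897 N (tension)
  F[1-3] = -919.6531 N (compression)
  F[2-3] = -944.9647 N (compression)
  F[2-4] = +177.5447 N (tension)
  F[3-4] = -488.5619 N (compression)
  Rx@0 = +1688.2300 N
  Ry@0 = +1014.4600 N
  Ry@4 = +455.1600 N

1202.690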